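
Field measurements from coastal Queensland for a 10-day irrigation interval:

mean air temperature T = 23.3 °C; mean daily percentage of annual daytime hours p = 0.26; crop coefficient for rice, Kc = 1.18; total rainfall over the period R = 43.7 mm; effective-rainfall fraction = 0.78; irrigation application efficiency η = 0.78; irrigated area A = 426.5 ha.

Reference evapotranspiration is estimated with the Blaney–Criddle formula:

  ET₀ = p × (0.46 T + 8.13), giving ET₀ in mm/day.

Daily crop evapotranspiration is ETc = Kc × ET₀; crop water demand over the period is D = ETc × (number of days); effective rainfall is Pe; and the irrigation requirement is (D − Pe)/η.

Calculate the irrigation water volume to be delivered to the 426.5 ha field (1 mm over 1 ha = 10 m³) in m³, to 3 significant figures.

ET₀ = 0.26 × (0.46 × 23.3 + 8.13) = 0.26 × 18.848 = 4.9005 mm/d
ETc = Kc × ET₀ = 1.18 × 4.9005 = 5.7826 mm/d
Crop demand D = ETc × 10 d = 5.7826 × 10 = 57.826 mm
Pe = 0.78 × 43.7 = 34.086 mm
D − Pe = 57.826 − 34.086 = 23.740 mm
Gross irrigation = 23.740 / 0.78 = 30.436 mm
Volume = 30.436 mm × 426.5 ha × 10 = 129809.5 m³

130000 m³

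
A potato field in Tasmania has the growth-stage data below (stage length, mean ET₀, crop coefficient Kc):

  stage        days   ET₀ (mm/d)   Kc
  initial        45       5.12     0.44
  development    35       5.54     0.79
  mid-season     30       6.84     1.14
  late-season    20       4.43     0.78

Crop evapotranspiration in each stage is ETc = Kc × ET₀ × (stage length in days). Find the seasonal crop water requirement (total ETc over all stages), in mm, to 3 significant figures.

558 mm

initial: 0.44 × 5.12 × 45 = 101.38 mm
development: 0.79 × 5.54 × 35 = 153.18 mm
mid-season: 1.14 × 6.84 × 30 = 233.93 mm
late-season: 0.78 × 4.43 × 20 = 69.11 mm
Seasonal total = 557.60 mm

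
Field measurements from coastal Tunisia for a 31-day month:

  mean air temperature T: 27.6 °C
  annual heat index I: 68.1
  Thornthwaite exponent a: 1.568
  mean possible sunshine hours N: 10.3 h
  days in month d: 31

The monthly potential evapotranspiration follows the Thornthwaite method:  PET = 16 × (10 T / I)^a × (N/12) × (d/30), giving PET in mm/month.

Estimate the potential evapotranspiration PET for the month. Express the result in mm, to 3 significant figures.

10T/I = 10 × 27.6 / 68.1 = 4.0529
(10T/I)^a = 4.0529^1.568 = 8.9738
Uncorrected PET = 16 × 8.9738 = 143.581 mm
Correction = (N/12)(d/30) = (10.3/12)(31/30) = 0.8869
PET = 143.581 × 0.8869 = 127.342 mm/month

127 mm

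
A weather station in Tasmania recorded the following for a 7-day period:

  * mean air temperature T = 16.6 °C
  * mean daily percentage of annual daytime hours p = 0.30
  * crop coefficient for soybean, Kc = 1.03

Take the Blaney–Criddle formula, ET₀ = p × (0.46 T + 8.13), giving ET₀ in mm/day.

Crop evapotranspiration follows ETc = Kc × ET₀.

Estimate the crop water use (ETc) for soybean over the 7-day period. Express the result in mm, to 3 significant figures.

34.1 mm

ET₀ = 0.30 × (0.46 × 16.6 + 8.13) = 0.30 × 15.766 = 4.7298 mm/d
ETc = Kc × ET₀ = 1.03 × 4.7298 = 4.8717 mm/d
Over 7 days: 4.8717 × 7 = 34.102 mm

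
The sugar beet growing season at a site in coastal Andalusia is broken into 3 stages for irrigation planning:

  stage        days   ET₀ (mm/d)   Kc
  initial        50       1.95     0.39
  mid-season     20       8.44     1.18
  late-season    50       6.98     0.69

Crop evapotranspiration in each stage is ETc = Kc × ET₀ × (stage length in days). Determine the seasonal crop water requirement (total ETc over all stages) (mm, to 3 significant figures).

initial: 0.39 × 1.95 × 50 = 38.03 mm
mid-season: 1.18 × 8.44 × 20 = 199.18 mm
late-season: 0.69 × 6.98 × 50 = 240.81 mm
Seasonal total = 478.02 mm

478 mm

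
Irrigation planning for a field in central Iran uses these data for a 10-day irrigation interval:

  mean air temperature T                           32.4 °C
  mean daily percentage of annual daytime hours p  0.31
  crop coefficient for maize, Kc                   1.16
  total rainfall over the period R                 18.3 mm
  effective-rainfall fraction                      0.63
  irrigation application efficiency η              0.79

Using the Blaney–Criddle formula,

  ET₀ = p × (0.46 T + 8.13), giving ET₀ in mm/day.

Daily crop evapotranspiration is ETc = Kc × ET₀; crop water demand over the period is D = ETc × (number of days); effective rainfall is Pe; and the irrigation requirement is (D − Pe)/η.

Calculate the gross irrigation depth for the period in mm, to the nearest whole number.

90 mm

ET₀ = 0.31 × (0.46 × 32.4 + 8.13) = 0.31 × 23.034 = 7.1405 mm/d
ETc = Kc × ET₀ = 1.16 × 7.1405 = 8.2830 mm/d
Crop demand D = ETc × 10 d = 8.2830 × 10 = 82.830 mm
Pe = 0.63 × 18.3 = 11.529 mm
D − Pe = 82.830 − 11.529 = 71.301 mm
Gross irrigation = 71.301 / 0.79 = 90.254 mm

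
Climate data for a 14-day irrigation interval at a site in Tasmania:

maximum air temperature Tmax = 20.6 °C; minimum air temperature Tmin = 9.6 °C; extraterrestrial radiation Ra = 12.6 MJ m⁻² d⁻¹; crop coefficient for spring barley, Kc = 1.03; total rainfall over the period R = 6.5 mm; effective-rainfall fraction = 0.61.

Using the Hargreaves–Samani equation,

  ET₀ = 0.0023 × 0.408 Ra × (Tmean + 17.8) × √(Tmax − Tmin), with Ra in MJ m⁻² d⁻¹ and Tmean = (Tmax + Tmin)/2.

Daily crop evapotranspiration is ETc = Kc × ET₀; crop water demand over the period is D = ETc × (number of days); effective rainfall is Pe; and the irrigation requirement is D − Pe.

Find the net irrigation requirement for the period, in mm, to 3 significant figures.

14.6 mm

Tmean = (20.6 + 9.6)/2 = 15.10 °C
0.408 Ra = 0.408 × 12.6 = 5.1408 mm/d equivalent
ET₀ = 0.0023 × 5.1408 × (15.10 + 17.8) × √11.0 = 0.0023 × 5.1408 × 32.90 × 3.3166 = 1.2902 mm/d
ETc = Kc × ET₀ = 1.03 × 1.2902 = 1.3289 mm/d
Crop demand D = ETc × 14 d = 1.3289 × 14 = 18.605 mm
Pe = 0.61 × 6.5 = 3.965 mm
D − Pe = 18.605 − 3.965 = 14.640 mm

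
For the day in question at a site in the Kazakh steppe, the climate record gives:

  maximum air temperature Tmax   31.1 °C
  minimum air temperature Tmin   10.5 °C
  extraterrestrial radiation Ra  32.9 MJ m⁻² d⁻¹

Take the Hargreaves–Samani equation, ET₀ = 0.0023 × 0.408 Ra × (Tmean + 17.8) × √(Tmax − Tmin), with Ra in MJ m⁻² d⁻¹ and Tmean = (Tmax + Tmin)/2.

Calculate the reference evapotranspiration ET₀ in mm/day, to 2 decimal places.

5.41 mm/day

Tmean = (31.1 + 10.5)/2 = 20.80 °C
0.408 Ra = 0.408 × 32.9 = 13.4232 mm/d equivalent
ET₀ = 0.0023 × 13.4232 × (20.80 + 17.8) × √20.6 = 0.0023 × 13.4232 × 38.60 × 4.5387 = 5.4088 mm/d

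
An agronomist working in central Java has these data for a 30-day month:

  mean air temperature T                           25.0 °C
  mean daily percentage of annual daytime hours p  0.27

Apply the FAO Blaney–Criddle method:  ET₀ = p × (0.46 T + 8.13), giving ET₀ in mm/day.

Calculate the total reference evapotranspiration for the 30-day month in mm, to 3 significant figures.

159 mm

ET₀ = 0.27 × (0.46 × 25.0 + 8.13) = 0.27 × 19.630 = 5.3001 mm/d
Monthly total = 5.3001 × 30 = 159.003 mm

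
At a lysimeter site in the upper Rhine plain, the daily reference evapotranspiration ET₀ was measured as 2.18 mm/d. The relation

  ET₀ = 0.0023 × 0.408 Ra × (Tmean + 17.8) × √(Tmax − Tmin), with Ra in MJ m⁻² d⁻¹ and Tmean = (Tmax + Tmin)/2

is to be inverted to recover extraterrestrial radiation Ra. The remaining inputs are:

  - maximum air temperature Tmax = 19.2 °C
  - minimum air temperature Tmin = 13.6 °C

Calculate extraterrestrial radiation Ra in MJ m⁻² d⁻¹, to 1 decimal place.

Tmean = (19.2+13.6)/2 = 16.40 °C; ΔT = 5.6
Ra = ET₀ / [0.0023 × 0.408 × (Tmean+17.8) × √ΔT]
   = 2.18 / (0.0023 × 0.408 × 34.20 × 2.3664) = 28.705 MJ m⁻² d⁻¹

28.7 MJ m⁻² d⁻¹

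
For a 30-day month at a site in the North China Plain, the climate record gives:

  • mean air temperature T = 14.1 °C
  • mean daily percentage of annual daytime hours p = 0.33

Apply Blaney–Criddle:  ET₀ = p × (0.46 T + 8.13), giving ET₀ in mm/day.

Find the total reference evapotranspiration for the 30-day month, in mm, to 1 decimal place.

144.7 mm

ET₀ = 0.33 × (0.46 × 14.1 + 8.13) = 0.33 × 14.616 = 4.8233 mm/d
Monthly total = 4.8233 × 30 = 144.699 mm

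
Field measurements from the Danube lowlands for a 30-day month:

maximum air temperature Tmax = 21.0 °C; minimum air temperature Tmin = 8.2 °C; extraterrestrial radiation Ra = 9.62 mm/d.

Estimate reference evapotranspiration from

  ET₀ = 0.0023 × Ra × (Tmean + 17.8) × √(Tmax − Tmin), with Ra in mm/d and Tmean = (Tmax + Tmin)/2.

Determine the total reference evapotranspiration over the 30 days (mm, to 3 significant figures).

76.9 mm

Tmean = (21.0 + 8.2)/2 = 14.60 °C
ET₀ = 0.0023 × 9.62 × (14.60 + 17.8) × √12.8 = 0.0023 × 9.62 × 32.40 × 3.5777 = 2.5648 mm/d
Over 30 days: 2.5648 × 30 = 76.944 mm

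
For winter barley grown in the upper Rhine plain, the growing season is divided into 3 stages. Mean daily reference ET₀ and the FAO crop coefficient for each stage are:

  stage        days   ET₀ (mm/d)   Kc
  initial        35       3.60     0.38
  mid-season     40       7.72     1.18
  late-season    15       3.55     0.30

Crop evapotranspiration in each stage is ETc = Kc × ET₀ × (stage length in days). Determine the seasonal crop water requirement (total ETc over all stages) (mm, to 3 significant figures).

initial: 0.38 × 3.60 × 35 = 47.88 mm
mid-season: 1.18 × 7.72 × 40 = 364.38 mm
late-season: 0.30 × 3.55 × 15 = 15.98 mm
Seasonal total = 428.24 mm

428 mm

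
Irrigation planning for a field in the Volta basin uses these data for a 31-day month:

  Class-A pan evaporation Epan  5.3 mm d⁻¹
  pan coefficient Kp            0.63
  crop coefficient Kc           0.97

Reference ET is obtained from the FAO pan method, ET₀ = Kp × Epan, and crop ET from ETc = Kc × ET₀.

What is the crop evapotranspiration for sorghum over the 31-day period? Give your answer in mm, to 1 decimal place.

100.4 mm

ET₀ = 0.63 × 5.3 = 3.3390 mm/d
ETc = Kc × ET₀ = 0.97 × 3.3390 = 3.2388 mm/d
Over 31 days: 3.2388 × 31 = 100.403 mm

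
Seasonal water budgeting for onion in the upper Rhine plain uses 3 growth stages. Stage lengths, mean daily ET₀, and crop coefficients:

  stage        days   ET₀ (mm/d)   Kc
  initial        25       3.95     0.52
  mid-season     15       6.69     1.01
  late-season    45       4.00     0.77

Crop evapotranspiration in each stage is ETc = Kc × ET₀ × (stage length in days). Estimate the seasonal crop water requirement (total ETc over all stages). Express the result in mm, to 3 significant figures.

initial: 0.52 × 3.95 × 25 = 51.35 mm
mid-season: 1.01 × 6.69 × 15 = 101.35 mm
late-season: 0.77 × 4.00 × 45 = 138.60 mm
Seasonal total = 291.30 mm

291 mm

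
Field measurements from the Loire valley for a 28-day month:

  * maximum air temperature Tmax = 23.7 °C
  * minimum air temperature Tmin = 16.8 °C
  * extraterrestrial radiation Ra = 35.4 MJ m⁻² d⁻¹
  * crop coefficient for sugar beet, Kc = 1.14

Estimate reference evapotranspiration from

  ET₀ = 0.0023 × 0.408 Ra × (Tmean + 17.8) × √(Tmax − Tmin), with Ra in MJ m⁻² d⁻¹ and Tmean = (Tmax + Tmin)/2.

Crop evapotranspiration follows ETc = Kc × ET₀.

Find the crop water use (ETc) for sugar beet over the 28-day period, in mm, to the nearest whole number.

106 mm

Tmean = (23.7 + 16.8)/2 = 20.25 °C
0.408 Ra = 0.408 × 35.4 = 14.4432 mm/d equivalent
ET₀ = 0.0023 × 14.4432 × (20.25 + 17.8) × √6.9 = 0.0023 × 14.4432 × 38.05 × 2.6268 = 3.3203 mm/d
ETc = Kc × ET₀ = 1.14 × 3.3203 = 3.7851 mm/d
Over 28 days: 3.7851 × 28 = 105.983 mm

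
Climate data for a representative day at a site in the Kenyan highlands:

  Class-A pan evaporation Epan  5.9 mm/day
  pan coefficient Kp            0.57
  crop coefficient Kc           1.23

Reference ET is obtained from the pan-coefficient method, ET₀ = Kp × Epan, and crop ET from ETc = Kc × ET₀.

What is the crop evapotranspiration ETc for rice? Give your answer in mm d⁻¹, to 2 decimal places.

4.14 mm d⁻¹

ET₀ = 0.57 × 5.9 = 3.3630 mm/d
ETc = Kc × ET₀ = 1.23 × 3.3630 = 4.1365 mm/d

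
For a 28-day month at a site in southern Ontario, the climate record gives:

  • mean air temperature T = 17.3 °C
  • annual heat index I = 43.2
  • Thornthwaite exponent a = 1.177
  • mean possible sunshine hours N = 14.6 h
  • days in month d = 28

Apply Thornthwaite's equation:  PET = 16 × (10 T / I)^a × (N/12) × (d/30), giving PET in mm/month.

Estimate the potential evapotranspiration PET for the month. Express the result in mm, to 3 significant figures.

93.0 mm

10T/I = 10 × 17.3 / 43.2 = 4.0046
(10T/I)^a = 4.0046^1.177 = 5.1193
Uncorrected PET = 16 × 5.1193 = 81.909 mm
Correction = (N/12)(d/30) = (14.6/12)(28/30) = 1.1356
PET = 81.909 × 1.1356 = 93.016 mm/month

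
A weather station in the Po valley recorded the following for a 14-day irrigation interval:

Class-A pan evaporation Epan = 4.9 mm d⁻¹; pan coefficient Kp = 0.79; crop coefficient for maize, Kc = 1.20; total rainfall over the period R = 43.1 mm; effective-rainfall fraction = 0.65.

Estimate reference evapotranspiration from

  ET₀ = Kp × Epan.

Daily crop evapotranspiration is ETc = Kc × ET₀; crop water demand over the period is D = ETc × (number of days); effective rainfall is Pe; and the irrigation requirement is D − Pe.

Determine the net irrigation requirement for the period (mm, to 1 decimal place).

37.0 mm

ET₀ = 0.79 × 4.9 = 3.8710 mm/d
ETc = Kc × ET₀ = 1.20 × 3.8710 = 4.6452 mm/d
Crop demand D = ETc × 14 d = 4.6452 × 14 = 65.033 mm
Pe = 0.65 × 43.1 = 28.015 mm
D − Pe = 65.033 − 28.015 = 37.018 mm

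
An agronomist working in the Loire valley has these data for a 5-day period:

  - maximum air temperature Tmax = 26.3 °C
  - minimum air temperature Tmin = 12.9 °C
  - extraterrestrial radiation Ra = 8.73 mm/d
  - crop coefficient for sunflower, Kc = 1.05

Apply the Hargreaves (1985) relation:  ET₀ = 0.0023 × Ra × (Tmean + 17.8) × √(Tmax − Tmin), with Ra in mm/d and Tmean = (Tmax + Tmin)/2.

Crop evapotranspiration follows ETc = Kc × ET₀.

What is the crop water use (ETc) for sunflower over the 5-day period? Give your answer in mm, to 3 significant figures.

14.4 mm

Tmean = (26.3 + 12.9)/2 = 19.60 °C
ET₀ = 0.0023 × 8.73 × (19.60 + 17.8) × √13.4 = 0.0023 × 8.73 × 37.40 × 3.6606 = 2.7489 mm/d
ETc = Kc × ET₀ = 1.05 × 2.7489 = 2.8863 mm/d
Over 5 days: 2.8863 × 5 = 14.432 mm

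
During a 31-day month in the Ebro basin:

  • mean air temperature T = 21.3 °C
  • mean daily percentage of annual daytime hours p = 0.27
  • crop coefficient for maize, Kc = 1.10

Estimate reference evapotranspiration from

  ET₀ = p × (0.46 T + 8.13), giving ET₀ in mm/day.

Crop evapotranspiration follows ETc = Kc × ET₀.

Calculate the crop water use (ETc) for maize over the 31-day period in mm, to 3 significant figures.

165 mm

ET₀ = 0.27 × (0.46 × 21.3 + 8.13) = 0.27 × 17.928 = 4.8406 mm/d
ETc = Kc × ET₀ = 1.10 × 4.8406 = 5.3247 mm/d
Over 31 days: 5.3247 × 31 = 165.066 mm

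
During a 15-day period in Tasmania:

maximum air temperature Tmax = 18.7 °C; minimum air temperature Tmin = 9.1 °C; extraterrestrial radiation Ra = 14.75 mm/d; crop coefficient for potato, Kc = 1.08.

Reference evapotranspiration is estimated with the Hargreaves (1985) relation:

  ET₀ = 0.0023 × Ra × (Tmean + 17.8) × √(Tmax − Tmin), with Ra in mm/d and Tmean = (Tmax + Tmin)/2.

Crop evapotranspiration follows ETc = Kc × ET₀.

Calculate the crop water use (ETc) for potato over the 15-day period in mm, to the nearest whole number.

54 mm

Tmean = (18.7 + 9.1)/2 = 13.90 °C
ET₀ = 0.0023 × 14.75 × (13.90 + 17.8) × √9.6 = 0.0023 × 14.75 × 31.70 × 3.0984 = 3.3321 mm/d
ETc = Kc × ET₀ = 1.08 × 3.3321 = 3.5987 mm/d
Over 15 days: 3.5987 × 15 = 53.981 mm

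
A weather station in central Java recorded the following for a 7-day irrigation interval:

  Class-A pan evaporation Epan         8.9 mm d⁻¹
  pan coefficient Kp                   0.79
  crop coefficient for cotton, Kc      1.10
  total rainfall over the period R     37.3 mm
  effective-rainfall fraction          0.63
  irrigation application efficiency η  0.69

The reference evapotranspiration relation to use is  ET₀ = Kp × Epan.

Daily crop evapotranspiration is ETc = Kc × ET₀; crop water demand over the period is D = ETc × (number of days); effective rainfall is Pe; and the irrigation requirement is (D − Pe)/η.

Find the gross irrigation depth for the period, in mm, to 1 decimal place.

ET₀ = 0.79 × 8.9 = 7.0310 mm/d
ETc = Kc × ET₀ = 1.10 × 7.0310 = 7.7341 mm/d
Crop demand D = ETc × 7 d = 7.7341 × 7 = 54.139 mm
Pe = 0.63 × 37.3 = 23.499 mm
D − Pe = 54.139 − 23.499 = 30.640 mm
Gross irrigation = 30.640 / 0.69 = 44.406 mm

44.4 mm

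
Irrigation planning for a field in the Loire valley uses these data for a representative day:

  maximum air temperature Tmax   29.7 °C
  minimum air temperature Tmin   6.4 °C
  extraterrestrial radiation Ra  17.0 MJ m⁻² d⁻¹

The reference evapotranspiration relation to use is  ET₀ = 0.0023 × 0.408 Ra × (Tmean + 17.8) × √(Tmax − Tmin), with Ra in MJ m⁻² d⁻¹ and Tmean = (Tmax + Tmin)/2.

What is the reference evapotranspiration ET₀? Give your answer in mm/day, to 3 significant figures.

2.76 mm/day

Tmean = (29.7 + 6.4)/2 = 18.05 °C
0.408 Ra = 0.408 × 17.0 = 6.9360 mm/d equivalent
ET₀ = 0.0023 × 6.9360 × (18.05 + 17.8) × √23.3 = 0.0023 × 6.9360 × 35.85 × 4.8270 = 2.7606 mm/d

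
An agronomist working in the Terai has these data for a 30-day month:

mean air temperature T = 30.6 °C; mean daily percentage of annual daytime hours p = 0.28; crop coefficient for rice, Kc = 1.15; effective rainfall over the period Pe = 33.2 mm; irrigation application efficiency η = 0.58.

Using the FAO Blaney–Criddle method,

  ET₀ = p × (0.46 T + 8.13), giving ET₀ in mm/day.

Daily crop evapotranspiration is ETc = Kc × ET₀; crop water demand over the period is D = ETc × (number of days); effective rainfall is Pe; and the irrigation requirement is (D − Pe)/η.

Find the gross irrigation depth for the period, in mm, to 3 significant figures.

ET₀ = 0.28 × (0.46 × 30.6 + 8.13) = 0.28 × 22.206 = 6.2177 mm/d
ETc = Kc × ET₀ = 1.15 × 6.2177 = 7.1504 mm/d
Crop demand D = ETc × 30 d = 7.1504 × 30 = 214.512 mm
D − Pe = 214.512 − 33.2 = 181.312 mm
Gross irrigation = 181.312 / 0.58 = 312.607 mm

313 mm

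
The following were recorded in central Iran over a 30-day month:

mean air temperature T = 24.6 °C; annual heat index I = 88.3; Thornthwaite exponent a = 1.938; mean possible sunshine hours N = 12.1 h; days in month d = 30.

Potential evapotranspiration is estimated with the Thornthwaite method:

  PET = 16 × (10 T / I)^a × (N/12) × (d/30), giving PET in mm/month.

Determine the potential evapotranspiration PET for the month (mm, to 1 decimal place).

10T/I = 10 × 24.6 / 88.3 = 2.7860
(10T/I)^a = 2.7860^1.938 = 7.2841
Uncorrected PET = 16 × 7.2841 = 116.546 mm
Correction = (N/12)(d/30) = (12.1/12)(30/30) = 1.0083
PET = 116.546 × 1.0083 = 117.513 mm/month

117.5 mm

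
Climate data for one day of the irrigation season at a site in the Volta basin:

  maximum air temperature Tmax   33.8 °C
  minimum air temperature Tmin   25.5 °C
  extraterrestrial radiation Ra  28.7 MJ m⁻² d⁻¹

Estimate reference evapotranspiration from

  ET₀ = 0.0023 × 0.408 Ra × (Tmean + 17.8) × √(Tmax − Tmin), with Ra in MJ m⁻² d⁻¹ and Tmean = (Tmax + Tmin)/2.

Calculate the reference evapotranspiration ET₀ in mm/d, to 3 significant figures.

3.68 mm/d

Tmean = (33.8 + 25.5)/2 = 29.65 °C
0.408 Ra = 0.408 × 28.7 = 11.7096 mm/d equivalent
ET₀ = 0.0023 × 11.7096 × (29.65 + 17.8) × √8.3 = 0.0023 × 11.7096 × 47.45 × 2.8810 = 3.6817 mm/d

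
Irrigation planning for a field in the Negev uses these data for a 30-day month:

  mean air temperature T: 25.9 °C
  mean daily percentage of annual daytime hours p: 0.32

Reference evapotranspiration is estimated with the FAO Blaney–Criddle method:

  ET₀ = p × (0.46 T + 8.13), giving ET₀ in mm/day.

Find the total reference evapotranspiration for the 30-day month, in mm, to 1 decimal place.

192.4 mm

ET₀ = 0.32 × (0.46 × 25.9 + 8.13) = 0.32 × 20.044 = 6.4141 mm/d
Monthly total = 6.4141 × 30 = 192.423 mm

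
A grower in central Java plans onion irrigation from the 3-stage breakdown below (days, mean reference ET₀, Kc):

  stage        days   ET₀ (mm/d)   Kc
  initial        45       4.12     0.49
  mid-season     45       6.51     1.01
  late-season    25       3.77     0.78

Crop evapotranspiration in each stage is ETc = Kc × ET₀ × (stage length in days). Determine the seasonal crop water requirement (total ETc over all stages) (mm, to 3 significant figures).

460 mm

initial: 0.49 × 4.12 × 45 = 90.85 mm
mid-season: 1.01 × 6.51 × 45 = 295.88 mm
late-season: 0.78 × 3.77 × 25 = 73.52 mm
Seasonal total = 460.25 mm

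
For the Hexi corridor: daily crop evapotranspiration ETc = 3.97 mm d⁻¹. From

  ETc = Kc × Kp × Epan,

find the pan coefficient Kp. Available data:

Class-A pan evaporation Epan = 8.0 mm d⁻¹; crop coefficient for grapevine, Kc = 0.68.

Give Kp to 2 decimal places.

0.73

ETc = Kc × Kp × Epan  ⇒  Kp = ETc / (Kc × Epan)
Kp = 3.97 / (0.68 × 8.0) = 3.97 / 5.440 = 0.7298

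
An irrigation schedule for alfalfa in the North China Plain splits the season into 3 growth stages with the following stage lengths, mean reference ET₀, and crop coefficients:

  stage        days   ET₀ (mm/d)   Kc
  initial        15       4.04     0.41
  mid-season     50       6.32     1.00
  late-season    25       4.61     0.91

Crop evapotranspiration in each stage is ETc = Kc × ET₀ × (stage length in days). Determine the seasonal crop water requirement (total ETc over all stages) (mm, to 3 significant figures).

initial: 0.41 × 4.04 × 15 = 24.85 mm
mid-season: 1.00 × 6.32 × 50 = 316.00 mm
late-season: 0.91 × 4.61 × 25 = 104.88 mm
Seasonal total = 445.73 mm

446 mm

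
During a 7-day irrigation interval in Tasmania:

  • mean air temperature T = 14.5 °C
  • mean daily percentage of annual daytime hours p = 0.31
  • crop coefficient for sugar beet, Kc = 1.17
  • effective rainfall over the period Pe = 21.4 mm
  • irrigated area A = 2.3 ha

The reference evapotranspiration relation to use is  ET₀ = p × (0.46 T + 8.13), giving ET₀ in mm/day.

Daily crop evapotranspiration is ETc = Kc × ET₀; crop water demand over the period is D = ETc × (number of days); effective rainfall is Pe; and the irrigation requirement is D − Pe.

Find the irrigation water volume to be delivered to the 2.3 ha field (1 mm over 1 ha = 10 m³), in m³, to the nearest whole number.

ET₀ = 0.31 × (0.46 × 14.5 + 8.13) = 0.31 × 14.800 = 4.5880 mm/d
ETc = Kc × ET₀ = 1.17 × 4.5880 = 5.3680 mm/d
Crop demand D = ETc × 7 d = 5.3680 × 7 = 37.576 mm
D − Pe = 37.576 − 21.4 = 16.176 mm
Volume = 16.176 mm × 2.3 ha × 10 = 372.0 m³

372 m³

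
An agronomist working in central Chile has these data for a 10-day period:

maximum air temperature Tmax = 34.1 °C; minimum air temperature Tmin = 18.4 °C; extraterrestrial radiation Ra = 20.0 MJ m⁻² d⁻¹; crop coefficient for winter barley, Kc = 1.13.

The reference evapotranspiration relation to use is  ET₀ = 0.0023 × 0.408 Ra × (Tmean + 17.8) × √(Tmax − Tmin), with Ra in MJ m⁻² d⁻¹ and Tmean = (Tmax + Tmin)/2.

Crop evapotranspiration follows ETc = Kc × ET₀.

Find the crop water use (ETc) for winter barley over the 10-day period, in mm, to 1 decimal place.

37.0 mm

Tmean = (34.1 + 18.4)/2 = 26.25 °C
0.408 Ra = 0.408 × 20.0 = 8.1600 mm/d equivalent
ET₀ = 0.0023 × 8.1600 × (26.25 + 17.8) × √15.7 = 0.0023 × 8.1600 × 44.05 × 3.9623 = 3.2758 mm/d
ETc = Kc × ET₀ = 1.13 × 3.2758 = 3.7017 mm/d
Over 10 days: 3.7017 × 10 = 37.017 mm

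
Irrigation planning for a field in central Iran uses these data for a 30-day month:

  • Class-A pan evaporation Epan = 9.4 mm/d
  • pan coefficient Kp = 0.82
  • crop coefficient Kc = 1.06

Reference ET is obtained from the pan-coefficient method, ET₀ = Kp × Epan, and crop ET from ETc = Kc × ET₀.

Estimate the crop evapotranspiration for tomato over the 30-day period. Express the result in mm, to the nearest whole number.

245 mm

ET₀ = 0.82 × 9.4 = 7.7080 mm/d
ETc = Kc × ET₀ = 1.06 × 7.7080 = 8.1705 mm/d
Over 30 days: 8.1705 × 30 = 245.115 mm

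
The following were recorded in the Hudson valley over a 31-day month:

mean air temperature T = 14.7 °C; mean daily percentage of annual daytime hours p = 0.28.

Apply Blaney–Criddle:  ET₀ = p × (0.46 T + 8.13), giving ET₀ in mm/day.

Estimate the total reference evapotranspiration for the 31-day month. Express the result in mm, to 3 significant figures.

ET₀ = 0.28 × (0.46 × 14.7 + 8.13) = 0.28 × 14.892 = 4.1698 mm/d
Monthly total = 4.1698 × 31 = 129.264 mm

129 mm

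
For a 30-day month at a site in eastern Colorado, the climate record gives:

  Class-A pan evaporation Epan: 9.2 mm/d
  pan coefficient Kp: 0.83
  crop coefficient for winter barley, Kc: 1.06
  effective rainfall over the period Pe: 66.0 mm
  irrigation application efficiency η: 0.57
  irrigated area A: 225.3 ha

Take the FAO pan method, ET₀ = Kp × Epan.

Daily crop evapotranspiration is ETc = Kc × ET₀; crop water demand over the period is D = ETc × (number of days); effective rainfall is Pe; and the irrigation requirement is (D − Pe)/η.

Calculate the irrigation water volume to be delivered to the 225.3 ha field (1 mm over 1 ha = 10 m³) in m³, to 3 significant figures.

699000 m³

ET₀ = 0.83 × 9.2 = 7.6360 mm/d
ETc = Kc × ET₀ = 1.06 × 7.6360 = 8.0942 mm/d
Crop demand D = ETc × 30 d = 8.0942 × 30 = 242.826 mm
D − Pe = 242.826 − 66.0 = 176.826 mm
Gross irrigation = 176.826 / 0.57 = 310.221 mm
Volume = 310.221 mm × 225.3 ha × 10 = 698927.9 m³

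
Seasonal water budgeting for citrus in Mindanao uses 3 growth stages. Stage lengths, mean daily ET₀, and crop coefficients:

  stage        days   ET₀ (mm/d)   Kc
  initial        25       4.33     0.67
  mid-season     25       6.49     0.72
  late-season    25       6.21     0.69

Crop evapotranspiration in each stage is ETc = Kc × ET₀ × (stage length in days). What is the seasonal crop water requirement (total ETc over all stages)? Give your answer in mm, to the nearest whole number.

initial: 0.67 × 4.33 × 25 = 72.53 mm
mid-season: 0.72 × 6.49 × 25 = 116.82 mm
late-season: 0.69 × 6.21 × 25 = 107.12 mm
Seasonal total = 296.47 mm

296 mm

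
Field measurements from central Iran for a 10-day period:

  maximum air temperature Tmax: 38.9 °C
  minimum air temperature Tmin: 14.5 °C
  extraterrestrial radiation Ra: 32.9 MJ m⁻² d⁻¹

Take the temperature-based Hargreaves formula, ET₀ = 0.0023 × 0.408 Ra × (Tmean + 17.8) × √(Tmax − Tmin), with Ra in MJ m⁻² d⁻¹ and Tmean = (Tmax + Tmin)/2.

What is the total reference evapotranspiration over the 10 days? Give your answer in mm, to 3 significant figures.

Tmean = (38.9 + 14.5)/2 = 26.70 °C
0.408 Ra = 0.408 × 32.9 = 13.4232 mm/d equivalent
ET₀ = 0.0023 × 13.4232 × (26.70 + 17.8) × √24.4 = 0.0023 × 13.4232 × 44.50 × 4.9396 = 6.7863 mm/d
Over 10 days: 6.7863 × 10 = 67.863 mm

67.9 mm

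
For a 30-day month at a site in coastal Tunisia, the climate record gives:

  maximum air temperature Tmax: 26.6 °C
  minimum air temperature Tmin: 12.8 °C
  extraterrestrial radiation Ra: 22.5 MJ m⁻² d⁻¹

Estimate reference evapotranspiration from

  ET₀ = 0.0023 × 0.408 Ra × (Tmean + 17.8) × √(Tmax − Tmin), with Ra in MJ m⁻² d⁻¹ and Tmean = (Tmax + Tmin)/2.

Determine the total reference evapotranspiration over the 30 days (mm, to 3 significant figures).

88.2 mm

Tmean = (26.6 + 12.8)/2 = 19.70 °C
0.408 Ra = 0.408 × 22.5 = 9.1800 mm/d equivalent
ET₀ = 0.0023 × 9.1800 × (19.70 + 17.8) × √13.8 = 0.0023 × 9.1800 × 37.50 × 3.7148 = 2.9413 mm/d
Over 30 days: 2.9413 × 30 = 88.239 mm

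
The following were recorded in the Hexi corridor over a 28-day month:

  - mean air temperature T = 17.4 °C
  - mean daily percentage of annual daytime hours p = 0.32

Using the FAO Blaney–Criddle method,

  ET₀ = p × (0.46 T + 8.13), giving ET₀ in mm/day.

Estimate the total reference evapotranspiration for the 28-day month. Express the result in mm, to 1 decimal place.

ET₀ = 0.32 × (0.46 × 17.4 + 8.13) = 0.32 × 16.134 = 5.1629 mm/d
Monthly total = 5.1629 × 28 = 144.561 mm

144.6 mm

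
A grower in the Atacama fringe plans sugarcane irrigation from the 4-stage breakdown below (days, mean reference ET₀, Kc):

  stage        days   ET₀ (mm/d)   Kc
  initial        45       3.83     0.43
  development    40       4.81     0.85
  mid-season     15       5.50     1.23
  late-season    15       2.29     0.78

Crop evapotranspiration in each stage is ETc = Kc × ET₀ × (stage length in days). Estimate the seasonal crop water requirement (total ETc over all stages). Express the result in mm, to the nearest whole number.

366 mm

initial: 0.43 × 3.83 × 45 = 74.11 mm
development: 0.85 × 4.81 × 40 = 163.54 mm
mid-season: 1.23 × 5.50 × 15 = 101.48 mm
late-season: 0.78 × 2.29 × 15 = 26.79 mm
Seasonal total = 365.92 mm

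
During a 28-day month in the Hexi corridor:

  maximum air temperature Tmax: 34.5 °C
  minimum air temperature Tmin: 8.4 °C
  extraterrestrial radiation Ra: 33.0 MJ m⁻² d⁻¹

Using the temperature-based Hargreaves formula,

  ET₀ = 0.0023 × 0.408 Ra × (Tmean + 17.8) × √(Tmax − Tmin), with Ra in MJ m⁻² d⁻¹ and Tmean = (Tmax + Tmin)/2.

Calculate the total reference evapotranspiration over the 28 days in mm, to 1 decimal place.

Tmean = (34.5 + 8.4)/2 = 21.45 °C
0.408 Ra = 0.408 × 33.0 = 13.4640 mm/d equivalent
ET₀ = 0.0023 × 13.4640 × (21.45 + 17.8) × √26.1 = 0.0023 × 13.4640 × 39.25 × 5.1088 = 6.2096 mm/d
Over 28 days: 6.2096 × 28 = 173.869 mm

173.9 mm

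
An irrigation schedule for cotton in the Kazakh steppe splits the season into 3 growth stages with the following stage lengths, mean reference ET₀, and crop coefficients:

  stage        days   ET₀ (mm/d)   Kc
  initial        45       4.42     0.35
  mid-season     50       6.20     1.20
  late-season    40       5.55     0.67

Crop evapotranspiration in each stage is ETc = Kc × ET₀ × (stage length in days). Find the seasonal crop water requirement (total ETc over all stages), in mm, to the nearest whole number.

590 mm

initial: 0.35 × 4.42 × 45 = 69.62 mm
mid-season: 1.20 × 6.20 × 50 = 372.00 mm
late-season: 0.67 × 5.55 × 40 = 148.74 mm
Seasonal total = 590.36 mm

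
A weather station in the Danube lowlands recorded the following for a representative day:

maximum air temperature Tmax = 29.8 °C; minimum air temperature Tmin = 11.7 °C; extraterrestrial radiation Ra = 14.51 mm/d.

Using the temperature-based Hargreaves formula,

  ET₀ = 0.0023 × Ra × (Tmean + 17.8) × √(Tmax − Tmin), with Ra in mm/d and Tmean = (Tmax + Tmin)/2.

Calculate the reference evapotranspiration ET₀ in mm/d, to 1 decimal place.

Tmean = (29.8 + 11.7)/2 = 20.75 °C
ET₀ = 0.0023 × 14.51 × (20.75 + 17.8) × √18.1 = 0.0023 × 14.51 × 38.55 × 4.2544 = 5.4734 mm/d

5.5 mm/d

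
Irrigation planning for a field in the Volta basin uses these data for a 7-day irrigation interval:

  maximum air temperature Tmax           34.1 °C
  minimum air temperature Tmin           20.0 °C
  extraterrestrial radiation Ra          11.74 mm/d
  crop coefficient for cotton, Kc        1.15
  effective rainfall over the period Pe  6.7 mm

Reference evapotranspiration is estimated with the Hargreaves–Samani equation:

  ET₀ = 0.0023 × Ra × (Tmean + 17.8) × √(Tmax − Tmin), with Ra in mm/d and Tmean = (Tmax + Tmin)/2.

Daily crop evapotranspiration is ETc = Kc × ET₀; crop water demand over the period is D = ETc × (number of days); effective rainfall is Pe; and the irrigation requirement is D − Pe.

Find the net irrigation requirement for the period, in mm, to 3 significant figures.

29.9 mm

Tmean = (34.1 + 20.0)/2 = 27.05 °C
ET₀ = 0.0023 × 11.74 × (27.05 + 17.8) × √14.1 = 0.0023 × 11.74 × 44.85 × 3.7550 = 4.5475 mm/d
ETc = Kc × ET₀ = 1.15 × 4.5475 = 5.2296 mm/d
Crop demand D = ETc × 7 d = 5.2296 × 7 = 36.607 mm
D − Pe = 36.607 − 6.7 = 29.907 mm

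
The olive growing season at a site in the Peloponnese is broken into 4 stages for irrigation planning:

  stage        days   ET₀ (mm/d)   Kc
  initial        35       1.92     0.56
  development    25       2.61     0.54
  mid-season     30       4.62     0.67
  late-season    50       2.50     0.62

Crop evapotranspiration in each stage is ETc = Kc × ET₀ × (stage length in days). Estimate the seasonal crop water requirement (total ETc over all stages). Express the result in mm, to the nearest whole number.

243 mm

initial: 0.56 × 1.92 × 35 = 37.63 mm
development: 0.54 × 2.61 × 25 = 35.24 mm
mid-season: 0.67 × 4.62 × 30 = 92.86 mm
late-season: 0.62 × 2.50 × 50 = 77.50 mm
Seasonal total = 243.23 mm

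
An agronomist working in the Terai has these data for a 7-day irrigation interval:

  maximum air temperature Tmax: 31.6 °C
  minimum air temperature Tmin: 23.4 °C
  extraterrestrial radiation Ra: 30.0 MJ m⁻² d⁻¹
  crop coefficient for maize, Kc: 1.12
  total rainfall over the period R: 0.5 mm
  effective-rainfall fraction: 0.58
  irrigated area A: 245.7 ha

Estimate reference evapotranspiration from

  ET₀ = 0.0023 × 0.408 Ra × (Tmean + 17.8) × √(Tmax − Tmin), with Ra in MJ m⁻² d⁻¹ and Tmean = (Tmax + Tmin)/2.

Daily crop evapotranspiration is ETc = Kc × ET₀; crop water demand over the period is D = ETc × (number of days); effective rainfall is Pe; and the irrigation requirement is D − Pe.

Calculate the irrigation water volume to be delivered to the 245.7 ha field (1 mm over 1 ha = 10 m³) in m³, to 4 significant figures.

69630 m³

Tmean = (31.6 + 23.4)/2 = 27.50 °C
0.408 Ra = 0.408 × 30.0 = 12.2400 mm/d equivalent
ET₀ = 0.0023 × 12.2400 × (27.50 + 17.8) × √8.2 = 0.0023 × 12.2400 × 45.30 × 2.8636 = 3.6519 mm/d
ETc = Kc × ET₀ = 1.12 × 3.6519 = 4.0901 mm/d
Crop demand D = ETc × 7 d = 4.0901 × 7 = 28.631 mm
Pe = 0.58 × 0.5 = 0.290 mm
D − Pe = 28.631 − 0.290 = 28.341 mm
Volume = 28.341 mm × 245.7 ha × 10 = 69633.8 m³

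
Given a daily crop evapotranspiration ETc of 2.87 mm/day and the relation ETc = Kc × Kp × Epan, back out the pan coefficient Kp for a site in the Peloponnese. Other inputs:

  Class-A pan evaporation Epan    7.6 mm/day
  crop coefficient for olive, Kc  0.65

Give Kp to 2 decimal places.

0.58

ETc = Kc × Kp × Epan  ⇒  Kp = ETc / (Kc × Epan)
Kp = 2.87 / (0.65 × 7.6) = 2.87 / 4.940 = 0.5810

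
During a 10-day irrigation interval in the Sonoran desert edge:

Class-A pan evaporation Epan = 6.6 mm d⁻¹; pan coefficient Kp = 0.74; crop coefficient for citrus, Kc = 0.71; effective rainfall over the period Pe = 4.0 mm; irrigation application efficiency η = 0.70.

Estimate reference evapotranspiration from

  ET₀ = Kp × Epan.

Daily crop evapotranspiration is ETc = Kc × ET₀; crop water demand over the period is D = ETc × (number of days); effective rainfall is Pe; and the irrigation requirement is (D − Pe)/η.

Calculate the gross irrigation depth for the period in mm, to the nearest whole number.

44 mm

ET₀ = 0.74 × 6.6 = 4.8840 mm/d
ETc = Kc × ET₀ = 0.71 × 4.8840 = 3.4676 mm/d
Crop demand D = ETc × 10 d = 3.4676 × 10 = 34.676 mm
D − Pe = 34.676 − 4.0 = 30.676 mm
Gross irrigation = 30.676 / 0.70 = 43.823 mm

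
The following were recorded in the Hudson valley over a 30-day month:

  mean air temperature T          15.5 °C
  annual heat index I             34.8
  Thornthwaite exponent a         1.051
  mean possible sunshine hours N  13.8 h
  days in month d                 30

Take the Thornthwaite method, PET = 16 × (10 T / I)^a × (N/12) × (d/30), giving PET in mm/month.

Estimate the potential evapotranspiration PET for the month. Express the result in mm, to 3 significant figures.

10T/I = 10 × 15.5 / 34.8 = 4.4540
(10T/I)^a = 4.4540^1.051 = 4.8066
Uncorrected PET = 16 × 4.8066 = 76.906 mm
Correction = (N/12)(d/30) = (13.8/12)(30/30) = 1.1500
PET = 76.906 × 1.1500 = 88.442 mm/month

88.4 mm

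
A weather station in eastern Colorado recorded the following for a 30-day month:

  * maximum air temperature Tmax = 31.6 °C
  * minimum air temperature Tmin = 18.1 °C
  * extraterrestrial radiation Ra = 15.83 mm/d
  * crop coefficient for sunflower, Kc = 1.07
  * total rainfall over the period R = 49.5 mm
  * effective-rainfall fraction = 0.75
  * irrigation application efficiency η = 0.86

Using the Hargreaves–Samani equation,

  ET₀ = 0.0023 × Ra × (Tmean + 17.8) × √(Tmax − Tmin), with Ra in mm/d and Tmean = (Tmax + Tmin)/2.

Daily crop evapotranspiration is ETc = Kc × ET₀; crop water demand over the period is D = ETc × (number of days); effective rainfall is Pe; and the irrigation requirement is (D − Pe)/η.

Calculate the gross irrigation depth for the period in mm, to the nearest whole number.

170 mm

Tmean = (31.6 + 18.1)/2 = 24.85 °C
ET₀ = 0.0023 × 15.83 × (24.85 + 17.8) × √13.5 = 0.0023 × 15.83 × 42.65 × 3.6742 = 5.7055 mm/d
ETc = Kc × ET₀ = 1.07 × 5.7055 = 6.1049 mm/d
Crop demand D = ETc × 30 d = 6.1049 × 30 = 183.147 mm
Pe = 0.75 × 49.5 = 37.125 mm
D − Pe = 183.147 − 37.125 = 146.022 mm
Gross irrigation = 146.022 / 0.86 = 169.793 mm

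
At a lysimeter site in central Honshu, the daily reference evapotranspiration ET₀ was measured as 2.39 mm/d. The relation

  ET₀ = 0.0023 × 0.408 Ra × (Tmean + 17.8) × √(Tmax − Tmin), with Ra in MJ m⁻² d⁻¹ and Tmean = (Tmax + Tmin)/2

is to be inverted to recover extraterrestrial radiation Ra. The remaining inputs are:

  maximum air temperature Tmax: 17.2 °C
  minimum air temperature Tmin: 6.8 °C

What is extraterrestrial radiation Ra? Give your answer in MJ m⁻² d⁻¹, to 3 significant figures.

Tmean = (17.2+6.8)/2 = 12.00 °C; ΔT = 10.4
Ra = ET₀ / [0.0023 × 0.408 × (Tmean+17.8) × √ΔT]
   = 2.39 / (0.0023 × 0.408 × 29.80 × 3.2249) = 26.502 MJ m⁻² d⁻¹

26.5 MJ m⁻² d⁻¹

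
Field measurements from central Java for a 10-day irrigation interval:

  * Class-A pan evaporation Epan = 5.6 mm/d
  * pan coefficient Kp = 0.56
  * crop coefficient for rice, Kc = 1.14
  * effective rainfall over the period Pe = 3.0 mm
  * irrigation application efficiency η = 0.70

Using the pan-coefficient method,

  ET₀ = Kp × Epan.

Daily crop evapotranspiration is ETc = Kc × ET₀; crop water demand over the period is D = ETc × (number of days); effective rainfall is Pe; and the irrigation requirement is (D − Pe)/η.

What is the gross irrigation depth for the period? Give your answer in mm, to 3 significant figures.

ET₀ = 0.56 × 5.6 = 3.1360 mm/d
ETc = Kc × ET₀ = 1.14 × 3.1360 = 3.5750 mm/d
Crop demand D = ETc × 10 d = 3.5750 × 10 = 35.750 mm
D − Pe = 35.750 − 3.0 = 32.750 mm
Gross irrigation = 32.750 / 0.70 = 46.786 mm

46.8 mm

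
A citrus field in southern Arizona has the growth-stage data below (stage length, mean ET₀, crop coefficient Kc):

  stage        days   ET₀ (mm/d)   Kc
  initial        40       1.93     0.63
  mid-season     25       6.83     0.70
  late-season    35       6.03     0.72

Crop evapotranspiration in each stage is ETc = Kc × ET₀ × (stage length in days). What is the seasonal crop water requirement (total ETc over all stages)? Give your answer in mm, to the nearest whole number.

initial: 0.63 × 1.93 × 40 = 48.64 mm
mid-season: 0.70 × 6.83 × 25 = 119.53 mm
late-season: 0.72 × 6.03 × 35 = 151.96 mm
Seasonal total = 320.13 mm

320 mm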